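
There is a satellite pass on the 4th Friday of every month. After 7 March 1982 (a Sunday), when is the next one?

26 March 1982

March 1982 starts on a Monday; its first Friday is the 5th, so the 4th Friday is the 26th — 26 March 1982.
26 March 1982 is after 7 March 1982, so that is the next one.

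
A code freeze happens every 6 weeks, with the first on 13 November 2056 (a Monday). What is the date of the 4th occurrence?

19 March 2057

The 4th occurrence is 3 intervals after the first: 3 × 42 = 126 days after 13 November 2056.
November has 30 days — 17 days to the end of November leaves 109.
December has 31 days (78 left).
January has 31 days (47 left).
February has 28 days (19 left).
19 days into March → 19 March 2057.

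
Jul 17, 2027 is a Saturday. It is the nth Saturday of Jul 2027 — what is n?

3rd

Day 17 falls in week ⌈17/7⌉ of the month.
Days 1–7 hold the 1st Saturday, 8–14 the 2nd, 15–21 the 3rd, 22–28 the 4th, 29–31 the 5th.
17 is in the range for the 3rd.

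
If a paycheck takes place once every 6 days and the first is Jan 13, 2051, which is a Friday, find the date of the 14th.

Apr 1, 2051

The 14th occurrence is 13 intervals after the first: 13 × 6 = 78 days after Jan 13, 2051.
Jan has 31 days — 18 days to the end of Jan leaves 60.
Feb has 28 days (32 left).
Mar has 31 days (1 left).
1 day into Apr → Apr 1, 2051.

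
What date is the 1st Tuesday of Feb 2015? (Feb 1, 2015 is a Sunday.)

Feb 3, 2015

Feb 2015 begins on a Sunday, so the first Tuesday is Feb 3 (2 days later).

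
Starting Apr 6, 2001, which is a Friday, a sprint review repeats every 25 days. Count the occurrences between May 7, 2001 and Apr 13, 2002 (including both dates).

Occurrences land 25·i days after Apr 6, 2001 for i = 0, 1, 2, …
May 7, 2001 is 31 days after the start; 31 ÷ 25 = 1 remainder 6; since the remainder is 6, round up to i = 2. First occurrence in the window: #3 on May 26, 2001 (2×25 = 50 days in).
Apr 13, 2002 is 372 days after the start; 372 ÷ 25 = 14 remainder 22. Last occurrence in the window: #15 on Mar 22, 2002.
Occurrences #3 through #15: 13 in total.

13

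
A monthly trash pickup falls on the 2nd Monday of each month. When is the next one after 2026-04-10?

April 2026 starts on a Wednesday; its first Monday is the 6th, so the 2nd Monday is the 13th — 2026-04-13.
2026-04-13 is after 2026-04-10, so that is the next one.

2026-04-13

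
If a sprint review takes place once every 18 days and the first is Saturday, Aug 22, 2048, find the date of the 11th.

Feb 18, 2049

The 11th occurrence is 10 intervals after the first: 10 × 18 = 180 days after Aug 22, 2048.
Aug has 31 days — 9 days to the end of Aug leaves 171.
Sep has 30 days (141 left).
Oct has 31 days (110 left).
Nov has 30 days (80 left).
Dec has 31 days (49 left).
Jan has 31 days (18 left).
18 days into Feb → Feb 18, 2049.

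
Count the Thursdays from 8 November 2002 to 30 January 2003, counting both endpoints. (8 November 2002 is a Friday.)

8 November 2002 is a Friday; the first Thursday on or after it is 14 November 2002 (6 days later).
From 14 November 2002 to 30 January 2003: 16 + 31 + 30 = 77 days (rest of November, December, January).
77 ÷ 7 = 11 full weeks with remainder 0, so 11 more Thursdays after the first → 12.

12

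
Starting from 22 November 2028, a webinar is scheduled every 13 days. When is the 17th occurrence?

The 17th occurrence is 16 intervals after the first: 16 × 13 = 208 days after 22 November 2028.
November has 30 days — 8 days to the end of November leaves 200.
December has 31 days (169 left).
January has 31 days (138 left).
February has 28 days (110 left).
March has 31 days (79 left).
April has 30 days (49 left).
May has 31 days (18 left).
18 days into June → 18 June 2029.

18 June 2029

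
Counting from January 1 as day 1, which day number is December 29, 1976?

Days in months before December: 31 + 29 + 31 + 30 + 31 + 30 + 31 + 31 + 30 + 31 + 30 = 335.
Plus 29 days into December → day 364.

364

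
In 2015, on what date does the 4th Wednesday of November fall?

25 November 2015

November 2015 begins on a Sunday, so the first Wednesday is November 4 (3 days later).
The 4th Wednesday is 3 weeks later: 4 + 21 = 25.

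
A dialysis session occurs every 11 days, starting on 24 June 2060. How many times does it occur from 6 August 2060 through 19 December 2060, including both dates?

13

Occurrences land 11·i days after 24 June 2060 for i = 0, 1, 2, …
6 August 2060 is 43 days after the start; 43 ÷ 11 = 3 remainder 10; since the remainder is 10, round up to i = 4. First occurrence in the window: #5 on 7 August 2060 (4×11 = 44 days in).
19 December 2060 is 178 days after the start; 178 ÷ 11 = 16 remainder 2. Last occurrence in the window: #17 on 17 December 2060.
Occurrences #5 through #17: 13 in total.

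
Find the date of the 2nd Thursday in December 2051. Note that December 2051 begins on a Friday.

2051-12-14

December 2051 begins on a Friday, so the first Thursday is December 7 (6 days later).
The 2nd Thursday is 1 weeks later: 7 + 7 = 14.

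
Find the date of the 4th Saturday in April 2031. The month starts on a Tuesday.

2031-04-26

April 2031 begins on a Tuesday, so the first Saturday is April 5 (4 days later).
The 4th Saturday is 3 weeks later: 5 + 21 = 26.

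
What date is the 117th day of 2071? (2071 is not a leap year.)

January has 31 days (117 − 31 = 86 remain).
February has 28 days (86 − 28 = 58 remain).
March has 31 days (58 − 31 = 27 remain).
27 into April → April 27.

27 April 2071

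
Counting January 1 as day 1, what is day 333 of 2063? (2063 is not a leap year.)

Nov 29, 2063

Jan has 31 days (333 − 31 = 302 remain).
Feb has 28 days (302 − 28 = 274 remain).
Mar has 31 days (274 − 31 = 243 remain).
Apr has 30 days (243 − 30 = 213 remain).
May has 31 days (213 − 31 = 182 remain).
Jun has 30 days (182 − 30 = 152 remain).
Jul has 31 days (152 − 31 = 121 remain).
Aug has 31 days (121 − 31 = 90 remain).
Sep has 30 days (90 − 30 = 60 remain).
Oct has 31 days (60 − 31 = 29 remain).
29 into Nov → Nov 29.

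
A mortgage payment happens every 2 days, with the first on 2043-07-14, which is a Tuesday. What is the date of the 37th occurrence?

The 37th occurrence is 36 intervals after the first: 36 × 2 = 72 days after 2043-07-14.
July has 31 days — 17 days to the end of July leaves 55.
August has 31 days (24 left).
24 days into September → 2043-09-24.

2043-09-24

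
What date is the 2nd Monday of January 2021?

January 11, 2021

The first Monday of January 2021 is January 4.
The 2nd Monday is 1 weeks later: 4 + 7 = 11.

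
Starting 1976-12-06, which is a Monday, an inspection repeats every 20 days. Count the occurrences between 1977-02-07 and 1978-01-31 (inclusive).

Occurrences land 20·i days after 1976-12-06 for i = 0, 1, 2, …
1977-02-07 is 63 days after the start; 63 ÷ 20 = 3 remainder 3; since the remainder is 3, round up to i = 4. First occurrence in the window: #5 on 1977-02-24 (4×20 = 80 days in).
1978-01-31 is 421 days after the start; 421 ÷ 20 = 21 remainder 1. Last occurrence in the window: #22 on 1978-01-30.
Occurrences #5 through #22: 18 in total.

18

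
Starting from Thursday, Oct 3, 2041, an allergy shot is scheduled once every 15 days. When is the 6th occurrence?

The 6th occurrence is 5 intervals after the first: 5 × 15 = 75 days after Oct 3, 2041.
Oct has 31 days — 28 days to the end of Oct leaves 47.
Nov has 30 days (17 left).
17 days into Dec → Dec 17, 2041.

Dec 17, 2041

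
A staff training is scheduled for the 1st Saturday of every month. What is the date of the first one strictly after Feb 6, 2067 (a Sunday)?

Feb 2067 starts on a Tuesday, so its 1st Saturday is Feb 5, 2067 (4 days in).
That is not after Feb 6, 2067, so look at Mar 2067.
Mar 2067 starts on a Tuesday, so its 1st Saturday is Mar 5, 2067 (4 days in).

Mar 5, 2067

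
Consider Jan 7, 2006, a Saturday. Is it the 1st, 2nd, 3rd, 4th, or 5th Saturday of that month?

1st

Day 7 falls in week ⌈7/7⌉ of the month.
Days 1–7 hold the 1st Saturday, 8–14 the 2nd, 15–21 the 3rd, 22–28 the 4th, 29–31 the 5th.
7 is in the range for the 1st.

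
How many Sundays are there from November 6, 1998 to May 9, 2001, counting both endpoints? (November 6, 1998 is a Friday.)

November 6, 1998 is a Friday; the first Sunday on or after it is November 8, 1998 (2 days later).
From November 8, 1998 to May 9, 2001: 53 + 365 + 366 + 129 = 913 days (rest of 1998, 1999, 2000, to May 9, 2001 in 2001).
913 ÷ 7 = 130 full weeks with remainder 3, so 130 more Sundays after the first → 131.

131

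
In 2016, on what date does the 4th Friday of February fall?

February 26, 2016

February 2016 begins on a Monday, so the first Friday is February 5 (4 days later).
The 4th Friday is 3 weeks later: 5 + 21 = 26.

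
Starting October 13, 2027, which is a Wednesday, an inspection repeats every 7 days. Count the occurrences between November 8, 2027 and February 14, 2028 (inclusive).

14

Occurrences land 7·i days after October 13, 2027 for i = 0, 1, 2, …
November 8, 2027 is 26 days after the start; 26 ÷ 7 = 3 remainder 5; since the remainder is 5, round up to i = 4. First occurrence in the window: #5 on November 10, 2027 (4×7 = 28 days in).
February 14, 2028 is 124 days after the start; 124 ÷ 7 = 17 remainder 5. Last occurrence in the window: #18 on February 9, 2028.
Occurrences #5 through #18: 14 in total.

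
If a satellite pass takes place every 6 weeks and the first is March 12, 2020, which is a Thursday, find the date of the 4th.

July 16, 2020

The 4th occurrence is 3 intervals after the first: 3 × 42 = 126 days after March 12, 2020.
March has 31 days — 19 days to the end of March leaves 107.
April has 30 days (77 left).
May has 31 days (46 left).
June has 30 days (16 left).
16 days into July → July 16, 2020.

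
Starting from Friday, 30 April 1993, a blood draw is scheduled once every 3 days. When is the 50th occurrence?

24 September 1993

The 50th occurrence is 49 intervals after the first: 49 × 3 = 147 days after 30 April 1993.
April has 30 days — 0 days to the end of April leaves 147.
May has 31 days (116 left).
June has 30 days (86 left).
July has 31 days (55 left).
August has 31 days (24 left).
24 days into September → 24 September 1993.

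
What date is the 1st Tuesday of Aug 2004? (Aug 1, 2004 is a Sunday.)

Aug 3, 2004

Aug 2004 begins on a Sunday, so the first Tuesday is Aug 3 (2 days later).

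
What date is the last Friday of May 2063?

25 May 2063

May 2063 begins on a Tuesday, so the first Friday is May 4 (3 days later).
May 2063 has 31 days. Adding weeks: 4, 11, 18, 25 — the last one ≤ 31 is the 25th.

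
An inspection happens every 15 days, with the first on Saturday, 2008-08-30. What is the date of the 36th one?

The 36th occurrence is 35 intervals after the first: 35 × 15 = 525 days after 2008-08-30.
August has 31 days — 1 day to the end of August leaves 524.
From end of August to end of 2008 is 122 days (402 left).
2009 has 365 days (37 left).
January has 31 days (6 left).
6 days into February → 2010-02-06.

2010-02-06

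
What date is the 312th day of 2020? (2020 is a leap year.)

November 7, 2020

January has 31 days (312 − 31 = 281 remain).
February has 29 days (281 − 29 = 252 remain).
March has 31 days (252 − 31 = 221 remain).
April has 30 days (221 − 30 = 191 remain).
May has 31 days (191 − 31 = 160 remain).
June has 30 days (160 − 30 = 130 remain).
July has 31 days (130 − 31 = 99 remain).
August has 31 days (99 − 31 = 68 remain).
September has 30 days (68 − 30 = 38 remain).
October has 31 days (38 − 31 = 7 remain).
7 into November → November 7.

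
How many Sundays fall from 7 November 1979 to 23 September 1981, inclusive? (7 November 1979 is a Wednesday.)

98

7 November 1979 is a Wednesday; the first Sunday on or after it is 11 November 1979 (4 days later).
From 11 November 1979 to 23 September 1981: 50 + 366 + 266 = 682 days (rest of 1979, 1980, to 23 September 1981 in 1981).
682 ÷ 7 = 97 full weeks with remainder 3, so 97 more Sundays after the first → 98.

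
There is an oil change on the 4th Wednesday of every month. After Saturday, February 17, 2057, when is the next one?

February 2057 starts on a Thursday; its first Wednesday is the 7th, so the 4th Wednesday is the 28th — February 28, 2057.
February 28, 2057 is after February 17, 2057, so that is the next one.

February 28, 2057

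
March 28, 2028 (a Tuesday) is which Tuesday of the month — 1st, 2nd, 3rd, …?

4th

Day 28 falls in week ⌈28/7⌉ of the month.
Days 1–7 hold the 1st Tuesday, 8–14 the 2nd, 15–21 the 3rd, 22–28 the 4th, 29–31 the 5th.
28 is in the range for the 4th.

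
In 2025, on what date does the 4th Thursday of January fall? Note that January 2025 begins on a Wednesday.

January 2025 begins on a Wednesday, so the first Thursday is January 2 (1 day later).
The 4th Thursday is 3 weeks later: 2 + 21 = 23.

23 January 2025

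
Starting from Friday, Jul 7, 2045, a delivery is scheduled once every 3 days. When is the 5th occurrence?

The 5th occurrence is 4 intervals after the first: 4 × 3 = 12 days after Jul 7, 2045.
12 days later is Jul 19, 2045.

Jul 19, 2045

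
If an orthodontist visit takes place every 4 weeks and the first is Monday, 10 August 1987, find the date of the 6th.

28 December 1987

The 6th occurrence is 5 intervals after the first: 5 × 28 = 140 days after 10 August 1987.
August has 31 days — 21 days to the end of August leaves 119.
September has 30 days (89 left).
October has 31 days (58 left).
November has 30 days (28 left).
28 days into December → 28 December 1987.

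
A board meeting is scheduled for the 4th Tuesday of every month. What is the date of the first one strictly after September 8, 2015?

September 22, 2015

September 2015 starts on a Tuesday; its first Tuesday is the 1st, so the 4th Tuesday is the 22nd — September 22, 2015.
September 22, 2015 is after September 8, 2015, so that is the next one.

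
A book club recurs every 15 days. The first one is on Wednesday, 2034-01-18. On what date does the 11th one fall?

The 11th occurrence is 10 intervals after the first: 10 × 15 = 150 days after 2034-01-18.
January has 31 days — 13 days to the end of January leaves 137.
February has 28 days (109 left).
March has 31 days (78 left).
April has 30 days (48 left).
May has 31 days (17 left).
17 days into June → 2034-06-17.

2034-06-17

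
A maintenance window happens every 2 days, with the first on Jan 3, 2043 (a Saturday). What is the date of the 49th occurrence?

The 49th occurrence is 48 intervals after the first: 48 × 2 = 96 days after Jan 3, 2043.
Jan has 31 days — 28 days to the end of Jan leaves 68.
Feb has 28 days (40 left).
Mar has 31 days (9 left).
9 days into Apr → Apr 9, 2043.

Apr 9, 2043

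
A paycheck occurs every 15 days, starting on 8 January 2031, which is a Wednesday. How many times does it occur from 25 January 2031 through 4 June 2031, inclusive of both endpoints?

8

Occurrences land 15·i days after 8 January 2031 for i = 0, 1, 2, …
25 January 2031 is 17 days after the start; 17 ÷ 15 = 1 remainder 2; since the remainder is 2, round up to i = 2. First occurrence in the window: #3 on 7 February 2031 (2×15 = 30 days in).
4 June 2031 is 147 days after the start; 147 ÷ 15 = 9 remainder 12. Last occurrence in the window: #10 on 23 May 2031.
Occurrences #3 through #10: 8 in total.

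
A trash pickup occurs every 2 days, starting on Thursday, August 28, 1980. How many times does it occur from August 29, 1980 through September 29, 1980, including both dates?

Occurrences land 2·i days after August 28, 1980 for i = 0, 1, 2, …
August 29, 1980 is 1 day after the start; 1 ÷ 2 = 0 remainder 1; since the remainder is 1, round up to i = 1. First occurrence in the window: #2 on August 30, 1980 (1×2 = 2 days in).
September 29, 1980 is 32 days after the start; 32 ÷ 2 = 16 remainder 0. Last occurrence in the window: #17 on September 29, 1980.
Occurrences #2 through #17: 16 in total.

16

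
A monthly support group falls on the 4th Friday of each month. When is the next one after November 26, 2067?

November 2067 starts on a Tuesday; its first Friday is the 4th, so the 4th Friday is the 25th — November 25, 2067.
That is not after November 26, 2067, so look at December 2067.
December 2067 starts on a Thursday; its first Friday is the 2nd, so the 4th Friday is the 23rd — December 23, 2067.

December 23, 2067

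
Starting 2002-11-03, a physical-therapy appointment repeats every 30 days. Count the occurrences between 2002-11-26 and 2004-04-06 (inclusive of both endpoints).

17

Occurrences land 30·i days after 2002-11-03 for i = 0, 1, 2, …
2002-11-26 is 23 days after the start; 23 ÷ 30 = 0 remainder 23; since the remainder is 23, round up to i = 1. First occurrence in the window: #2 on 2002-12-03 (1×30 = 30 days in).
2004-04-06 is 520 days after the start; 520 ÷ 30 = 17 remainder 10. Last occurrence in the window: #18 on 2004-03-27.
Occurrences #2 through #18: 17 in total.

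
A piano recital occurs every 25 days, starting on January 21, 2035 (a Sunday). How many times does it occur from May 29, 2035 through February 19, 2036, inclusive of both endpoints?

Occurrences land 25·i days after January 21, 2035 for i = 0, 1, 2, …
May 29, 2035 is 128 days after the start; 128 ÷ 25 = 5 remainder 3; since the remainder is 3, round up to i = 6. First occurrence in the window: #7 on June 20, 2035 (6×25 = 150 days in).
February 19, 2036 is 394 days after the start; 394 ÷ 25 = 15 remainder 19. Last occurrence in the window: #16 on January 31, 2036.
Occurrences #7 through #16: 10 in total.

10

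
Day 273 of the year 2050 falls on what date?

Sep 30, 2050

Jan has 31 days (273 − 31 = 242 remain).
Feb has 28 days (242 − 28 = 214 remain).
Mar has 31 days (214 − 31 = 183 remain).
Apr has 30 days (183 − 30 = 153 remain).
May has 31 days (153 − 31 = 122 remain).
Jun has 30 days (122 − 30 = 92 remain).
Jul has 31 days (92 − 31 = 61 remain).
Aug has 31 days (61 − 31 = 30 remain).
30 into Sep → Sep 30.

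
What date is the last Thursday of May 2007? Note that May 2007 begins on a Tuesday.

May 2007 begins on a Tuesday, so the first Thursday is May 3 (2 days later).
May 2007 has 31 days. Adding weeks: 3, 10, 17, 24, 31 — the last one ≤ 31 is the 31st.

2007-05-31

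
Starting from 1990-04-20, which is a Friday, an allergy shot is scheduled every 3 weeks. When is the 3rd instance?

1990-06-01

The 3rd occurrence is 2 intervals after the first: 2 × 21 = 42 days after 1990-04-20.
April has 30 days — 10 days to the end of April leaves 32.
May has 31 days (1 left).
1 day into June → 1990-06-01.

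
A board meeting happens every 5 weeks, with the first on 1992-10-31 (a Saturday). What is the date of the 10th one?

1993-09-11

The 10th occurrence is 9 intervals after the first: 9 × 35 = 315 days after 1992-10-31.
October has 31 days — 0 days to the end of October leaves 315.
November has 30 days (285 left).
December has 31 days (254 left).
January has 31 days (223 left).
February has 28 days (195 left).
March has 31 days (164 left).
April has 30 days (134 left).
May has 31 days (103 left).
June has 30 days (73 left).
July has 31 days (42 left).
August has 31 days (11 left).
11 days into September → 1993-09-11.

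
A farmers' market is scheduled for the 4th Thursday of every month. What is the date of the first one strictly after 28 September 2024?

24 October 2024

September 2024 starts on a Sunday; its first Thursday is the 5th, so the 4th Thursday is the 26th — 26 September 2024.
That is not after 28 September 2024, so look at October 2024.
October 2024 starts on a Tuesday; its first Thursday is the 3rd, so the 4th Thursday is the 24th — 24 October 2024.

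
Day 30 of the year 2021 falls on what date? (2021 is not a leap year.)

Jan 30, 2021

30 into Jan → Jan 30.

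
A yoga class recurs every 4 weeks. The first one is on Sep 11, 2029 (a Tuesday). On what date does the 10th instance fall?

May 21, 2030

The 10th occurrence is 9 intervals after the first: 9 × 28 = 252 days after Sep 11, 2029.
Sep has 30 days — 19 days to the end of Sep leaves 233.
Oct has 31 days (202 left).
Nov has 30 days (172 left).
Dec has 31 days (141 left).
Jan has 31 days (110 left).
Feb has 28 days (82 left).
Mar has 31 days (51 left).
Apr has 30 days (21 left).
21 days into May → May 21, 2030.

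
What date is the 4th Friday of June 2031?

June 2031 begins on a Sunday, so the first Friday is June 6 (5 days later).
The 4th Friday is 3 weeks later: 6 + 21 = 27.

27 June 2031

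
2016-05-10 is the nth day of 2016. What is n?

Days in months before May: 31 + 29 + 31 + 30 = 121.
Plus 10 days into May → day 131.

131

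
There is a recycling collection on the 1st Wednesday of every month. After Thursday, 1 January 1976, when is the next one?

7 January 1976

January 1976 starts on a Thursday, so its 1st Wednesday is 7 January 1976 (6 days in).
7 January 1976 is after 1 January 1976, so that is the next one.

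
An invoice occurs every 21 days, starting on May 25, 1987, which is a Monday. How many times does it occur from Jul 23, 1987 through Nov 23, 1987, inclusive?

6

Occurrences land 21·i days after May 25, 1987 for i = 0, 1, 2, …
Jul 23, 1987 is 59 days after the start; 59 ÷ 21 = 2 remainder 17; since the remainder is 17, round up to i = 3. First occurrence in the window: #4 on Jul 27, 1987 (3×21 = 63 days in).
Nov 23, 1987 is 182 days after the start; 182 ÷ 21 = 8 remainder 14. Last occurrence in the window: #9 on Nov 9, 1987.
Occurrences #4 through #9: 6 in total.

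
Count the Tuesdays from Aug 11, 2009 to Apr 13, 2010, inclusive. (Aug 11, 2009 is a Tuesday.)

36

Aug 11, 2009 is a Tuesday; the first Tuesday on or after it is Aug 11, 2009.
From Aug 11, 2009 to Apr 13, 2010: 20 + 30 + 31 + 30 + 31 + 31 + 28 + 31 + 13 = 245 days (rest of Aug, Sep, Oct, Nov, Dec, Jan, Feb, Mar, Apr).
245 ÷ 7 = 35 full weeks with remainder 0, so 35 more Tuesdays after the first → 36.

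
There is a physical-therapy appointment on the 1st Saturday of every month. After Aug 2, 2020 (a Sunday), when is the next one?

Aug 2020 starts on a Saturday, so its 1st Saturday is Aug 1, 2020.
That is not after Aug 2, 2020, so look at Sep 2020.
Sep 2020 starts on a Tuesday, so its 1st Saturday is Sep 5, 2020 (4 days in).

Sep 5, 2020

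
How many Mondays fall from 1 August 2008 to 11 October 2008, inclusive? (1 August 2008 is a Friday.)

1 August 2008 is a Friday; the first Monday on or after it is 4 August 2008 (3 days later).
From 4 August 2008 to 11 October 2008: 27 + 30 + 11 = 68 days (rest of August, September, October).
68 ÷ 7 = 9 full weeks with remainder 5, so 9 more Mondays after the first → 10.

10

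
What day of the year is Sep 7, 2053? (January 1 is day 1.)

Days in months before Sep: 31 + 28 + 31 + 30 + 31 + 30 + 31 + 31 = 243.
Plus 7 days into Sep → day 250.

250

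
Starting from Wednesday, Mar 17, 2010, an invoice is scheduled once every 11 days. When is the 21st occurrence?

Oct 23, 2010

The 21st occurrence is 20 intervals after the first: 20 × 11 = 220 days after Mar 17, 2010.
Mar has 31 days — 14 days to the end of Mar leaves 206.
Apr has 30 days (176 left).
May has 31 days (145 left).
Jun has 30 days (115 left).
Jul has 31 days (84 left).
Aug has 31 days (53 left).
Sep has 30 days (23 left).
23 days into Oct → Oct 23, 2010.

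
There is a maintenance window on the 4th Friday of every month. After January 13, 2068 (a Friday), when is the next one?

January 27, 2068

January 2068 starts on a Sunday; its first Friday is the 6th, so the 4th Friday is the 27th — January 27, 2068.
January 27, 2068 is after January 13, 2068, so that is the next one.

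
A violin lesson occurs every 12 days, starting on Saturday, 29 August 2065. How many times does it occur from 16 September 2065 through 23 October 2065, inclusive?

Occurrences land 12·i days after 29 August 2065 for i = 0, 1, 2, …
16 September 2065 is 18 days after the start; 18 ÷ 12 = 1 remainder 6; since the remainder is 6, round up to i = 2. First occurrence in the window: #3 on 22 September 2065 (2×12 = 24 days in).
23 October 2065 is 55 days after the start; 55 ÷ 12 = 4 remainder 7. Last occurrence in the window: #5 on 16 October 2065.
Occurrences #3 through #5: 3 in total.

3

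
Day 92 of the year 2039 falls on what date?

2 April 2039

January has 31 days (92 − 31 = 61 remain).
February has 28 days (61 − 28 = 33 remain).
March has 31 days (33 − 31 = 2 remain).
2 into April → April 2.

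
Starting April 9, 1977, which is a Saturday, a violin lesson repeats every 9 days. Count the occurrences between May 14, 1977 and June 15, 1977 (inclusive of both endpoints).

4

Occurrences land 9·i days after April 9, 1977 for i = 0, 1, 2, …
May 14, 1977 is 35 days after the start; 35 ÷ 9 = 3 remainder 8; since the remainder is 8, round up to i = 4. First occurrence in the window: #5 on May 15, 1977 (4×9 = 36 days in).
June 15, 1977 is 67 days after the start; 67 ÷ 9 = 7 remainder 4. Last occurrence in the window: #8 on June 11, 1977.
Occurrences #5 through #8: 4 in total.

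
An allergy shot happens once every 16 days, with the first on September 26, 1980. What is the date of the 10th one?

February 17, 1981

The 10th occurrence is 9 intervals after the first: 9 × 16 = 144 days after September 26, 1980.
September has 30 days — 4 days to the end of September leaves 140.
October has 31 days (109 left).
November has 30 days (79 left).
December has 31 days (48 left).
January has 31 days (17 left).
17 days into February → February 17, 1981.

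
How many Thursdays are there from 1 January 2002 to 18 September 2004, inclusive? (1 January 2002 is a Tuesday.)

1 January 2002 is a Tuesday; the first Thursday on or after it is 3 January 2002 (2 days later).
From 3 January 2002 to 18 September 2004: 362 + 365 + 262 = 989 days (rest of 2002, 2003, to 18 September 2004 in 2004).
989 ÷ 7 = 141 full weeks with remainder 2, so 141 more Thursdays after the first → 142.

142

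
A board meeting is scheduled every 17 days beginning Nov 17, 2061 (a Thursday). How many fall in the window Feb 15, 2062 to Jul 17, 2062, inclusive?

Occurrences land 17·i days after Nov 17, 2061 for i = 0, 1, 2, …
Feb 15, 2062 is 90 days after the start; 90 ÷ 17 = 5 remainder 5; since the remainder is 5, round up to i = 6. First occurrence in the window: #7 on Feb 27, 2062 (6×17 = 102 days in).
Jul 17, 2062 is 242 days after the start; 242 ÷ 17 = 14 remainder 4. Last occurrence in the window: #15 on Jul 13, 2062.
Occurrences #7 through #15: 9 in total.

9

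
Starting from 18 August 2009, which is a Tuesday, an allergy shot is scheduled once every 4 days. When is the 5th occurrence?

The 5th occurrence is 4 intervals after the first: 4 × 4 = 16 days after 18 August 2009.
August has 31 days — 13 days to the end of August leaves 3.
3 days into September → 3 September 2009.

3 September 2009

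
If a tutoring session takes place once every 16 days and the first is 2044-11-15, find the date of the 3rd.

2044-12-17

The 3rd occurrence is 2 intervals after the first: 2 × 16 = 32 days after 2044-11-15.
November has 30 days — 15 days to the end of November leaves 17.
17 days into December → 2044-12-17.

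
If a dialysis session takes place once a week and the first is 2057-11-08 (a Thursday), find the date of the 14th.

2058-02-07

The 14th occurrence is 13 intervals after the first: 13 × 7 = 91 days after 2057-11-08.
November has 30 days — 22 days to the end of November leaves 69.
December has 31 days (38 left).
January has 31 days (7 left).
7 days into February → 2058-02-07.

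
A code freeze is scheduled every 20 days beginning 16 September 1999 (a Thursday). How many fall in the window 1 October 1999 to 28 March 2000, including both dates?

Occurrences land 20·i days after 16 September 1999 for i = 0, 1, 2, …
1 October 1999 is 15 days after the start; 15 ÷ 20 = 0 remainder 15; since the remainder is 15, round up to i = 1. First occurrence in the window: #2 on 6 October 1999 (1×20 = 20 days in).
28 March 2000 is 194 days after the start; 194 ÷ 20 = 9 remainder 14. Last occurrence in the window: #10 on 14 March 2000.
Occurrences #2 through #10: 9 in total.

9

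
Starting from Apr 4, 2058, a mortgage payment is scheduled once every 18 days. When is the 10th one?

Sep 13, 2058

The 10th occurrence is 9 intervals after the first: 9 × 18 = 162 days after Apr 4, 2058.
Apr has 30 days — 26 days to the end of Apr leaves 136.
May has 31 days (105 left).
Jun has 30 days (75 left).
Jul has 31 days (44 left).
Aug has 31 days (13 left).
13 days into Sep → Sep 13, 2058.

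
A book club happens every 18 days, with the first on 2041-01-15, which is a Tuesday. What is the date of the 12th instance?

2041-08-01

The 12th occurrence is 11 intervals after the first: 11 × 18 = 198 days after 2041-01-15.
January has 31 days — 16 days to the end of January leaves 182.
February has 28 days (154 left).
March has 31 days (123 left).
April has 30 days (93 left).
May has 31 days (62 left).
June has 30 days (32 left).
July has 31 days (1 left).
1 day into August → 2041-08-01.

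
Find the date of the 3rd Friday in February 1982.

The first Friday of February 1982 is February 5.
The 3rd Friday is 2 weeks later: 5 + 14 = 19.

1982-02-19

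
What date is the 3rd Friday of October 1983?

The first Friday of October 1983 is October 7.
The 3rd Friday is 2 weeks later: 7 + 14 = 21.

21 October 1983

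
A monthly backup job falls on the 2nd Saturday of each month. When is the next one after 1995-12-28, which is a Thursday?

1996-01-13

December 1995 starts on a Friday; its first Saturday is the 2nd, so the 2nd Saturday is the 9th — 1995-12-09.
That is not after 1995-12-28, so look at January 1996.
January 1996 starts on a Monday; its first Saturday is the 6th, so the 2nd Saturday is the 13th — 1996-01-13.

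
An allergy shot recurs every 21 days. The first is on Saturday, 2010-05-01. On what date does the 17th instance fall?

The 17th occurrence is 16 intervals after the first: 16 × 21 = 336 days after 2010-05-01.
May has 31 days — 30 days to the end of May leaves 306.
June has 30 days (276 left).
July has 31 days (245 left).
August has 31 days (214 left).
September has 30 days (184 left).
October has 31 days (153 left).
November has 30 days (123 left).
December has 31 days (92 left).
January has 31 days (61 left).
February has 28 days (33 left).
March has 31 days (2 left).
2 days into April → 2011-04-02.

2011-04-02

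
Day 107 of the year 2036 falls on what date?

2036-04-16

January has 31 days (107 − 31 = 76 remain).
February has 29 days (76 − 29 = 47 remain).
March has 31 days (47 − 31 = 16 remain).
16 into April → April 16.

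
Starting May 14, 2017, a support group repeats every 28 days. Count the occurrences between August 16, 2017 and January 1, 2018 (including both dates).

5

Occurrences land 28·i days after May 14, 2017 for i = 0, 1, 2, …
August 16, 2017 is 94 days after the start; 94 ÷ 28 = 3 remainder 10; since the remainder is 10, round up to i = 4. First occurrence in the window: #5 on September 3, 2017 (4×28 = 112 days in).
January 1, 2018 is 232 days after the start; 232 ÷ 28 = 8 remainder 8. Last occurrence in the window: #9 on December 24, 2017.
Occurrences #5 through #9: 5 in total.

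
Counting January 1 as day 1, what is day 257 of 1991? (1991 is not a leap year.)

September 14, 1991

January has 31 days (257 − 31 = 226 remain).
February has 28 days (226 − 28 = 198 remain).
March has 31 days (198 − 31 = 167 remain).
April has 30 days (167 − 30 = 137 remain).
May has 31 days (137 − 31 = 106 remain).
June has 30 days (106 − 30 = 76 remain).
July has 31 days (76 − 31 = 45 remain).
August has 31 days (45 − 31 = 14 remain).
14 into September → September 14.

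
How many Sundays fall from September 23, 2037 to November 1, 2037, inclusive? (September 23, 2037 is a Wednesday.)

September 23, 2037 is a Wednesday; the first Sunday on or after it is September 27, 2037 (4 days later).
From September 27, 2037 to November 1, 2037: 3 + 31 + 1 = 35 days (rest of September, October, November).
35 ÷ 7 = 5 full weeks with remainder 0, so 5 more Sundays after the first → 6.

6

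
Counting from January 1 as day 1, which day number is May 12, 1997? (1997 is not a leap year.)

Days in months before May: 31 + 28 + 31 + 30 = 120.
Plus 12 days into May → day 132.

132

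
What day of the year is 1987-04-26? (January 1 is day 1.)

116

Days in months before April: 31 + 28 + 31 = 90.
Plus 26 days into April → day 116.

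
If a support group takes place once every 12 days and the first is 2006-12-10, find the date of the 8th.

2007-03-04

The 8th occurrence is 7 intervals after the first: 7 × 12 = 84 days after 2006-12-10.
December has 31 days — 21 days to the end of December leaves 63.
January has 31 days (32 left).
February has 28 days (4 left).
4 days into March → 2007-03-04.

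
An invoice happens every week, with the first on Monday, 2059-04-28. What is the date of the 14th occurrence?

The 14th occurrence is 13 intervals after the first: 13 × 7 = 91 days after 2059-04-28.
April has 30 days — 2 days to the end of April leaves 89.
May has 31 days (58 left).
June has 30 days (28 left).
28 days into July → 2059-07-28.

2059-07-28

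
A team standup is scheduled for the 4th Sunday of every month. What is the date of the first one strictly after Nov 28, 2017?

Dec 24, 2017

Nov 2017 starts on a Wednesday; its first Sunday is the 5th, so the 4th Sunday is the 26th — Nov 26, 2017.
That is not after Nov 28, 2017, so look at Dec 2017.
Dec 2017 starts on a Friday; its first Sunday is the 3rd, so the 4th Sunday is the 24th — Dec 24, 2017.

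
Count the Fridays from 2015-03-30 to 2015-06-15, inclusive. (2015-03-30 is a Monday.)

11

2015-03-30 is a Monday; the first Friday on or after it is 2015-04-03 (4 days later).
From 2015-04-03 to 2015-06-15: 27 + 31 + 15 = 73 days (rest of April, May, June).
73 ÷ 7 = 10 full weeks with remainder 3, so 10 more Fridays after the first → 11.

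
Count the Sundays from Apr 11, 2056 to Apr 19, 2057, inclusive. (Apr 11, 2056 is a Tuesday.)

Apr 11, 2056 is a Tuesday; the first Sunday on or after it is Apr 16, 2056 (5 days later).
From Apr 16, 2056 to Apr 19, 2057: 259 + 109 = 368 days (rest of 2056, to Apr 19, 2057 in 2057).
368 ÷ 7 = 52 full weeks with remainder 4, so 52 more Sundays after the first → 53.

53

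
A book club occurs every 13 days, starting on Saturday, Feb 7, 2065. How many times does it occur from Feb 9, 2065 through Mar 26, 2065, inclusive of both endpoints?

Occurrences land 13·i days after Feb 7, 2065 for i = 0, 1, 2, …
Feb 9, 2065 is 2 days after the start; 2 ÷ 13 = 0 remainder 2; since the remainder is 2, round up to i = 1. First occurrence in the window: #2 on Feb 20, 2065 (1×13 = 13 days in).
Mar 26, 2065 is 47 days after the start; 47 ÷ 13 = 3 remainder 8. Last occurrence in the window: #4 on Mar 18, 2065.
Occurrences #2 through #4: 3 in total.

3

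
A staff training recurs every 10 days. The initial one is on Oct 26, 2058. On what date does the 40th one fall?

Nov 20, 2059

The 40th occurrence is 39 intervals after the first: 39 × 10 = 390 days after Oct 26, 2058.
Oct has 31 days — 5 days to the end of Oct leaves 385.
Nov has 30 days (355 left).
Dec has 31 days (324 left).
Jan has 31 days (293 left).
Feb has 28 days (265 left).
Mar has 31 days (234 left).
Apr has 30 days (204 left).
May has 31 days (173 left).
Jun has 30 days (143 left).
Jul has 31 days (112 left).
Aug has 31 days (81 left).
Sep has 30 days (51 left).
Oct has 31 days (20 left).
20 days into Nov → Nov 20, 2059.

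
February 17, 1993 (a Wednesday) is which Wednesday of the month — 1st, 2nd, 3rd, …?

3rd

Day 17 falls in week ⌈17/7⌉ of the month.
Days 1–7 hold the 1st Wednesday, 8–14 the 2nd, 15–21 the 3rd, 22–28 the 4th, 29–31 the 5th.
17 is in the range for the 3rd.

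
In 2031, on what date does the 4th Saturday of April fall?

26 April 2031

April 2031 begins on a Tuesday, so the first Saturday is April 5 (4 days later).
The 4th Saturday is 3 weeks later: 5 + 21 = 26.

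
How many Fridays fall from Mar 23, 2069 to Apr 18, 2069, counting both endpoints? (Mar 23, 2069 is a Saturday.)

Mar 23, 2069 is a Saturday; the first Friday on or after it is Mar 29, 2069 (6 days later).
From Mar 29, 2069 to Apr 18, 2069: 2 + 18 = 20 days (rest of Mar, Apr).
20 ÷ 7 = 2 full weeks with remainder 6, so 2 more Fridays after the first → 3.

3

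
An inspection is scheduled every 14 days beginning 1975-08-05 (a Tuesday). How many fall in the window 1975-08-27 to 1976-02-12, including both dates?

Occurrences land 14·i days after 1975-08-05 for i = 0, 1, 2, …
1975-08-27 is 22 days after the start; 22 ÷ 14 = 1 remainder 8; since the remainder is 8, round up to i = 2. First occurrence in the window: #3 on 1975-09-02 (2×14 = 28 days in).
1976-02-12 is 191 days after the start; 191 ÷ 14 = 13 remainder 9. Last occurrence in the window: #14 on 1976-02-03.
Occurrences #3 through #14: 12 in total.

12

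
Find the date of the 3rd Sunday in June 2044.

The first Sunday of June 2044 is June 5.
The 3rd Sunday is 2 weeks later: 5 + 14 = 19.

June 19, 2044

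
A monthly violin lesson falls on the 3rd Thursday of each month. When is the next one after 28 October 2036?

20 November 2036

October 2036 starts on a Wednesday; its first Thursday is the 2nd, so the 3rd Thursday is the 16th — 16 October 2036.
That is not after 28 October 2036, so look at November 2036.
November 2036 starts on a Saturday; its first Thursday is the 6th, so the 3rd Thursday is the 20th — 20 November 2036.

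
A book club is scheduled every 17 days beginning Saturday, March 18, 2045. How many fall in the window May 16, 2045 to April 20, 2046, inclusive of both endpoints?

Occurrences land 17·i days after March 18, 2045 for i = 0, 1, 2, …
May 16, 2045 is 59 days after the start; 59 ÷ 17 = 3 remainder 8; since the remainder is 8, round up to i = 4. First occurrence in the window: #5 on May 25, 2045 (4×17 = 68 days in).
April 20, 2046 is 398 days after the start; 398 ÷ 17 = 23 remainder 7. Last occurrence in the window: #24 on April 13, 2046.
Occurrences #5 through #24: 20 in total.

20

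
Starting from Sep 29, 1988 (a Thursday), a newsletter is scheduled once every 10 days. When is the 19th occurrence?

The 19th occurrence is 18 intervals after the first: 18 × 10 = 180 days after Sep 29, 1988.
Sep has 30 days — 1 day to the end of Sep leaves 179.
Oct has 31 days (148 left).
Nov has 30 days (118 left).
Dec has 31 days (87 left).
Jan has 31 days (56 left).
Feb has 28 days (28 left).
28 days into Mar → Mar 28, 1989.

Mar 28, 1989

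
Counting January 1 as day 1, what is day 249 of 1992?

Jan has 31 days (249 − 31 = 218 remain).
Feb has 29 days (218 − 29 = 189 remain).
Mar has 31 days (189 − 31 = 158 remain).
Apr has 30 days (158 − 30 = 128 remain).
May has 31 days (128 − 31 = 97 remain).
Jun has 30 days (97 − 30 = 67 remain).
Jul has 31 days (67 − 31 = 36 remain).
Aug has 31 days (36 − 31 = 5 remain).
5 into Sep → Sep 5.

Sep 5, 1992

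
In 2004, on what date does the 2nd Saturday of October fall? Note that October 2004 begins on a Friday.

2004-10-09

October 2004 begins on a Friday, so the first Saturday is October 2 (1 day later).
The 2nd Saturday is 1 weeks later: 2 + 7 = 9.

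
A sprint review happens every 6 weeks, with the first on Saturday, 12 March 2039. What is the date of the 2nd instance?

23 April 2039

The 2nd occurrence is 1 interval after the first: 1 × 42 = 42 days after 12 March 2039.
March has 31 days — 19 days to the end of March leaves 23.
23 days into April → 23 April 2039.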